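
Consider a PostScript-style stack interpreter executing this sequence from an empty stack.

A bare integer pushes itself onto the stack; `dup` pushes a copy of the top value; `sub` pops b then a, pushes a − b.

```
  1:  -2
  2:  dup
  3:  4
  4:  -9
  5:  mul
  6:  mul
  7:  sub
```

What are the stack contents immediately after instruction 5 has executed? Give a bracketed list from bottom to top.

[-2, -2, -36]

-2  -> -2
dup -> -2 -2
4   -> -2 -2 4
-9  -> -2 -2 4 -9
mul -> -2 -2 -36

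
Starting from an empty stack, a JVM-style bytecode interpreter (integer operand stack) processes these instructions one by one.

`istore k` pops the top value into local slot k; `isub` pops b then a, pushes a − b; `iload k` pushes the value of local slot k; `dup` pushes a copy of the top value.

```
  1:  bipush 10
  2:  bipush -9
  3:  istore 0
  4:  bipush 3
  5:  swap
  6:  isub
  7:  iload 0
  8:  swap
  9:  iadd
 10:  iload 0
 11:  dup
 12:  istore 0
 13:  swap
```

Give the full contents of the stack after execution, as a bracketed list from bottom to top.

[-9, -16]

bipush 10  10
bipush -9  10 -9
istore 0   10
bipush 3   10 3
swap       3 10
isub       -7
iload 0    -7 -9
swap       -9 -7
iadd       -16
iload 0    -16 -9
dup        -16 -9 -9
istore 0   -16 -9
swap       -9 -16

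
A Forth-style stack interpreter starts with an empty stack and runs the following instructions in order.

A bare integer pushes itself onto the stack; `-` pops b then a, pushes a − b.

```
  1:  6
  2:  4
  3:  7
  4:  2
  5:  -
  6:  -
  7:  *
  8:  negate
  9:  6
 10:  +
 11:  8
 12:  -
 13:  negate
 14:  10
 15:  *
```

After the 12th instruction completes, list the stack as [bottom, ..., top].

[4]

6      : 6
4      : 6 4
7      : 6 4 7
2      : 6 4 7 2
-      : 6 4 5
-      : 6 -1
*      : -6
negate : 6
6      : 6 6
+      : 12
8      : 12 8
-      : 4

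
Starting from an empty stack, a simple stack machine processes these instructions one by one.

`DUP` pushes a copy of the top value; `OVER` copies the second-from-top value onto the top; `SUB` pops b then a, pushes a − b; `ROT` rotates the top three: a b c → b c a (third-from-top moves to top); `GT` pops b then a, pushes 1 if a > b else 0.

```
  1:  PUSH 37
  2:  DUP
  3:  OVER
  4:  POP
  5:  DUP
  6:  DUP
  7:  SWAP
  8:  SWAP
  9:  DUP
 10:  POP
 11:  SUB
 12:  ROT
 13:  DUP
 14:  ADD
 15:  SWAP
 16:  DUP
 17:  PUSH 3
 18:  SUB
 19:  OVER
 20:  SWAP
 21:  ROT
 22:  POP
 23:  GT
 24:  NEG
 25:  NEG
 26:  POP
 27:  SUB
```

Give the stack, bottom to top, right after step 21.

[37, 74, 0, -3, 0]

PUSH 37 -> 37
DUP     -> 37 37
OVER    -> 37 37 37
POP     -> 37 37
DUP     -> 37 37 37
DUP     -> 37 37 37 37
SWAP    -> 37 37 37 37
SWAP    -> 37 37 37 37
DUP     -> 37 37 37 37 37
POP     -> 37 37 37 37
SUB     -> 37 37 0
ROT     -> 37 0 37
DUP     -> 37 0 37 37
ADD     -> 37 0 74
SWAP    -> 37 74 0
DUP     -> 37 74 0 0
PUSH 3  -> 37 74 0 0 3
SUB     -> 37 74 0 -3
OVER    -> 37 74 0 -3 0
SWAP    -> 37 74 0 0 -3
ROT     -> 37 74 0 -3 0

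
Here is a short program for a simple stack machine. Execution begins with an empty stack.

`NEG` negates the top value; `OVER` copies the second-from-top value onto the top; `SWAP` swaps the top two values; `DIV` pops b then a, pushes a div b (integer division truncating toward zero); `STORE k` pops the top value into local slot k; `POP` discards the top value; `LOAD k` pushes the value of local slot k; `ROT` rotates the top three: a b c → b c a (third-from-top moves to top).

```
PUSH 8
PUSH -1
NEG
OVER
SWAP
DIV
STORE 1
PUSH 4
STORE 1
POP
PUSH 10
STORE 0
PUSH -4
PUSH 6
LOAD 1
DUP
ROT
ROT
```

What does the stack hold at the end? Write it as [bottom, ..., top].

[-4, 4, 6, 4]

PUSH 8  → 8
PUSH -1 → 8 -1
NEG     → 8 1
OVER    → 8 1 8
SWAP    → 8 8 1
DIV     → 8 8
STORE 1 → 8
PUSH 4  → 8 4
STORE 1 → 8
POP     → (empty)
PUSH 10 → 10
STORE 0 → (empty)
PUSH -4 → -4
PUSH 6  → -4 6
LOAD 1  → -4 6 4
DUP     → -4 6 4 4
ROT     → -4 4 4 6
ROT     → -4 4 6 4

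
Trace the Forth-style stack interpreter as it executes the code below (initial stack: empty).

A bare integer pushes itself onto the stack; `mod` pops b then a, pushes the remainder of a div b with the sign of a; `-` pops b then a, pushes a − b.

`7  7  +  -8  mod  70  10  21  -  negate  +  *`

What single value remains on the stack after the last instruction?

7      → [7]
7      → [7, 7]
+      → [14]
-8     → [14, -8]
mod    → [6]
70     → [6, 70]
10     → [6, 70, 10]
21     → [6, 70, 10, 21]
-      → [6, 70, -11]
negate → [6, 70, 11]
+      → [6, 81]
*      → [486]

486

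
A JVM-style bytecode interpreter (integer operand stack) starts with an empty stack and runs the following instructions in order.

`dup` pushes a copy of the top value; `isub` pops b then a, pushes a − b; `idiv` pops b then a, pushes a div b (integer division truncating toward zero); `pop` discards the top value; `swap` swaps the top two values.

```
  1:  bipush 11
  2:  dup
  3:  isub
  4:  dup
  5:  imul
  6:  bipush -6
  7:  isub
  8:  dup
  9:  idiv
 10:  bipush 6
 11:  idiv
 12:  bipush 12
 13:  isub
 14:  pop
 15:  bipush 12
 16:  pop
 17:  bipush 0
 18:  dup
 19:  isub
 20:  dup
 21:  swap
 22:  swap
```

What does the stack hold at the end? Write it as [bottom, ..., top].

bipush 11 → 11
dup       → 11 11
isub      → 0
dup       → 0 0
imul      → 0
bipush -6 → 0 -6
isub      → 6
dup       → 6 6
idiv      → 1
bipush 6  → 1 6
idiv      → 0
bipush 12 → 0 12
isub      → -12
pop       → (empty)
bipush 12 → 12
pop       → (empty)
bipush 0  → 0
dup       → 0 0
isub      → 0
dup       → 0 0
swap      → 0 0
swap      → 0 0

[0, 0]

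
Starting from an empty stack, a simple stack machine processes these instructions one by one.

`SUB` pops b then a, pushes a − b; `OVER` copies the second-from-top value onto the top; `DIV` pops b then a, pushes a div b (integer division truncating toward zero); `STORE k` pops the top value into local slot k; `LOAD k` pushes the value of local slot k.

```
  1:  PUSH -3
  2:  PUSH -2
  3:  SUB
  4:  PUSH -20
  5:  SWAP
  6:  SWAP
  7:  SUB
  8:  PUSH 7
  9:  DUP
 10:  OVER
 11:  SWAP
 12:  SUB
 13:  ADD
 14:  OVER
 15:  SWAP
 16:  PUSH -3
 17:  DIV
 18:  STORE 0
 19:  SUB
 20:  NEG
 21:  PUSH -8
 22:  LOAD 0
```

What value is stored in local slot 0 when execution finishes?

PUSH -3  -> [-3]
PUSH -2  -> [-3, -2]
SUB      -> [-1]
PUSH -20 -> [-1, -20]
SWAP     -> [-20, -1]
SWAP     -> [-1, -20]
SUB      -> [19]
PUSH 7   -> [19, 7]
DUP      -> [19, 7, 7]
OVER     -> [19, 7, 7, 7]
SWAP     -> [19, 7, 7, 7]
SUB      -> [19, 7, 0]
ADD      -> [19, 7]
OVER     -> [19, 7, 19]
SWAP     -> [19, 19, 7]
PUSH -3  -> [19, 19, 7, -3]
DIV      -> [19, 19, -2]
STORE 0  -> [19, 19]
SUB      -> [0]
NEG      -> [0]
PUSH -8  -> [0, -8]
LOAD 0   -> [0, -8, -2]

-2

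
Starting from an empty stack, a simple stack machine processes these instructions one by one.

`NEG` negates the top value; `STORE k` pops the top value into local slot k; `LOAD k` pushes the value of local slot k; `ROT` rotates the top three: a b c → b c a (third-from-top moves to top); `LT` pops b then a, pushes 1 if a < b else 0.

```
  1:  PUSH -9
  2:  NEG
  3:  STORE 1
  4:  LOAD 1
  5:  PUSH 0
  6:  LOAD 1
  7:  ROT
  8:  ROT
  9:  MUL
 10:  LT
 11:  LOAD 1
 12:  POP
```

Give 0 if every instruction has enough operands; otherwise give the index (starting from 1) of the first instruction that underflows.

PUSH -9 -> -9
NEG     -> 9
STORE 1 -> (empty)
LOAD 1  -> 9
PUSH 0  -> 9 0
LOAD 1  -> 9 0 9
ROT     -> 0 9 9
ROT     -> 9 9 0
MUL     -> 9 0
LT      -> 0
LOAD 1  -> 0 9
POP     -> 0

0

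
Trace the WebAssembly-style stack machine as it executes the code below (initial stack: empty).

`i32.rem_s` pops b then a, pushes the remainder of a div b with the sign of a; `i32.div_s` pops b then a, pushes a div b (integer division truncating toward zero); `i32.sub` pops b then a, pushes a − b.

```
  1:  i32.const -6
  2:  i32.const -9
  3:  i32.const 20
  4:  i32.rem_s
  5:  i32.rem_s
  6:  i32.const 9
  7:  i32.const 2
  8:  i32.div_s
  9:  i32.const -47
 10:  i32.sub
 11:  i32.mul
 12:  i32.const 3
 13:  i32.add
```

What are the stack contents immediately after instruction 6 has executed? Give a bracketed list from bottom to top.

[-6, 9]

i32.const -6 → [-6]
i32.const -9 → [-6, -9]
i32.const 20 → [-6, -9, 20]
i32.rem_s    → [-6, -9]
i32.rem_s    → [-6]
i32.const 9  → [-6, 9]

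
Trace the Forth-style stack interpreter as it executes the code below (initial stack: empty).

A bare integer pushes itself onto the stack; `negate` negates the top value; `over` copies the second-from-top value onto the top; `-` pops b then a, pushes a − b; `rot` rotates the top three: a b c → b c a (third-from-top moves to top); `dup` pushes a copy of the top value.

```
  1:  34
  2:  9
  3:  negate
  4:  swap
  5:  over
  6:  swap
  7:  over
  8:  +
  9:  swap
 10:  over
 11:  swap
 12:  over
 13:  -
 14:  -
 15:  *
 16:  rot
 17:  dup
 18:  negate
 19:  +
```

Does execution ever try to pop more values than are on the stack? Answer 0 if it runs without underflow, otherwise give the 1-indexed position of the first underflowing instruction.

34      34
9       34 9
negate  34 -9
swap    -9 34
over    -9 34 -9
swap    -9 -9 34
over    -9 -9 34 -9
+       -9 -9 25
swap    -9 25 -9
over    -9 25 -9 25
swap    -9 25 25 -9
over    -9 25 25 -9 25
-       -9 25 25 -34
-       -9 25 59
*       -9 1475
rot  — needs 3 operands, stack has 2 → underflow

16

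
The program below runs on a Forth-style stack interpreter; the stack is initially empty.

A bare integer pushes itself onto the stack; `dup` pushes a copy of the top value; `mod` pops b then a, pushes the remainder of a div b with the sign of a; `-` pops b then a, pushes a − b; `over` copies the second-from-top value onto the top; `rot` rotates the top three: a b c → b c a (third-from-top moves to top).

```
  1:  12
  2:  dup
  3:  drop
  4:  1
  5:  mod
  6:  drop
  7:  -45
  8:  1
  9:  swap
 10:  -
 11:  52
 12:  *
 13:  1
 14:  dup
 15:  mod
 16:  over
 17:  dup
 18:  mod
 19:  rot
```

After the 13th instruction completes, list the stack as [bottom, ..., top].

12   : 12
dup  : 12 12
drop : 12
1    : 12 1
mod  : 0
drop : (empty)
-45  : -45
1    : -45 1
swap : 1 -45
-    : 46
52   : 46 52
*    : 2392
1    : 2392 1

[2392, 1]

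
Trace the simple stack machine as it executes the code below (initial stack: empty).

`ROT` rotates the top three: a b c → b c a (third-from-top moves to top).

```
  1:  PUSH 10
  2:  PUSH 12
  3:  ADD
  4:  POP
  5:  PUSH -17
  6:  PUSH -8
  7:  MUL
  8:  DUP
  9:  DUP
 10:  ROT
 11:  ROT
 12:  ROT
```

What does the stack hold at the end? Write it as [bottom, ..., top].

[136, 136, 136]

PUSH 10  -> 10
PUSH 12  -> 10 12
ADD      -> 22
POP      -> (empty)
PUSH -17 -> -17
PUSH -8  -> -17 -8
MUL      -> 136
DUP      -> 136 136
DUP      -> 136 136 136
ROT      -> 136 136 136
ROT      -> 136 136 136
ROT      -> 136 136 136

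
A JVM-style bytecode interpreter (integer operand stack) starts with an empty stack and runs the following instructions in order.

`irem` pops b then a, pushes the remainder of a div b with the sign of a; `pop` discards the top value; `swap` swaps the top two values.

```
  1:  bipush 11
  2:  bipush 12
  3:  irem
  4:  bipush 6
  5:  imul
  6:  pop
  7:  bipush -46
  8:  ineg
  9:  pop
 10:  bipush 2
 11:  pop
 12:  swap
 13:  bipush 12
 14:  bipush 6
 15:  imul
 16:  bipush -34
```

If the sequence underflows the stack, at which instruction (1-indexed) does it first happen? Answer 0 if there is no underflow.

12

bipush 11  -> [11]
bipush 12  -> [11, 12]
irem       -> [11]
bipush 6   -> [11, 6]
imul       -> [66]
pop        -> []
bipush -46 -> [-46]
ineg       -> [46]
pop        -> []
bipush 2   -> [2]
pop        -> []
swap  — needs 2 operands, stack has 0 → underflow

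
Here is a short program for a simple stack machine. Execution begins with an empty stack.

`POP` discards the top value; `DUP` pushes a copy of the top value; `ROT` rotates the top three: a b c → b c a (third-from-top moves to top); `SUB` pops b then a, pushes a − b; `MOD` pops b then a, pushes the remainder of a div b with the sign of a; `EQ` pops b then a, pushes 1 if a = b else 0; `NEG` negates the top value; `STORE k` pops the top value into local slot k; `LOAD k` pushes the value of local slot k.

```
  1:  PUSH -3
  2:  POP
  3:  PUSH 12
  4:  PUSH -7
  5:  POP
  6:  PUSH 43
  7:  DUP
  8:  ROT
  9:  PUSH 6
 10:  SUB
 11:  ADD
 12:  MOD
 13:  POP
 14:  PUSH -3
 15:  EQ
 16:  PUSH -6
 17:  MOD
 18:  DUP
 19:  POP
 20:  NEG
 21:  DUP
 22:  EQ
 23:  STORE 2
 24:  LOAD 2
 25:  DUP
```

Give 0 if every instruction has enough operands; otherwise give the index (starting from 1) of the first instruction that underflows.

15

PUSH -3 → -3
POP     → (empty)
PUSH 12 → 12
PUSH -7 → 12 -7
POP     → 12
PUSH 43 → 12 43
DUP     → 12 43 43
ROT     → 43 43 12
PUSH 6  → 43 43 12 6
SUB     → 43 43 6
ADD     → 43 49
MOD     → 43
POP     → (empty)
PUSH -3 → -3
EQ  — needs 2 operands, stack has 1 → underflow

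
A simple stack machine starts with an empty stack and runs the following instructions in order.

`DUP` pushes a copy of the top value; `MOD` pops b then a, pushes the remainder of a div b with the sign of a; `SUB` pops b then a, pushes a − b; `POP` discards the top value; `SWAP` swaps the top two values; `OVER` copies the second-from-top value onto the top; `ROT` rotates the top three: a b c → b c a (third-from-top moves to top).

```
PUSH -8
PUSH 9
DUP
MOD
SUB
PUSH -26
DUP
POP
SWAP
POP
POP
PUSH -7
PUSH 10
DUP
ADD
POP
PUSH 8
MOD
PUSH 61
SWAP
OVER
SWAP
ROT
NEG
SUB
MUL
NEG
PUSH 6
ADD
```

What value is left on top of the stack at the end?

-3288

PUSH -8  → [-8]
PUSH 9   → [-8, 9]
DUP      → [-8, 9, 9]
MOD      → [-8, 0]
SUB      → [-8]
PUSH -26 → [-8, -26]
DUP      → [-8, -26, -26]
POP      → [-8, -26]
SWAP     → [-26, -8]
POP      → [-26]
POP      → []
PUSH -7  → [-7]
PUSH 10  → [-7, 10]
DUP      → [-7, 10, 10]
ADD      → [-7, 20]
POP      → [-7]
PUSH 8   → [-7, 8]
MOD      → [-7]
PUSH 61  → [-7, 61]
SWAP     → [61, -7]
OVER     → [61, -7, 61]
SWAP     → [61, 61, -7]
ROT      → [61, -7, 61]
NEG      → [61, -7, -61]
SUB      → [61, 54]
MUL      → [3294]
NEG      → [-3294]
PUSH 6   → [-3294, 6]
ADD      → [-3288]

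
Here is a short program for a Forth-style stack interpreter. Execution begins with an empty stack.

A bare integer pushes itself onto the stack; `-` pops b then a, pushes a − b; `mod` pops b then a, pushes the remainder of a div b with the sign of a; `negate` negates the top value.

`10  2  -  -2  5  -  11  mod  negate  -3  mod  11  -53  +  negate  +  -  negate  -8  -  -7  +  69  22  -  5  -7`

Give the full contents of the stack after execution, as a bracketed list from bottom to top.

[36, 47, 5, -7]

10     → 10
2      → 10 2
-      → 8
-2     → 8 -2
5      → 8 -2 5
-      → 8 -7
11     → 8 -7 11
mod    → 8 -7
negate → 8 7
-3     → 8 7 -3
mod    → 8 1
11     → 8 1 11
-53    → 8 1 11 -53
+      → 8 1 -42
negate → 8 1 42
+      → 8 43
-      → -35
negate → 35
-8     → 35 -8
-      → 43
-7     → 43 -7
+      → 36
69     → 36 69
22     → 36 69 22
-      → 36 47
5      → 36 47 5
-7     → 36 47 5 -7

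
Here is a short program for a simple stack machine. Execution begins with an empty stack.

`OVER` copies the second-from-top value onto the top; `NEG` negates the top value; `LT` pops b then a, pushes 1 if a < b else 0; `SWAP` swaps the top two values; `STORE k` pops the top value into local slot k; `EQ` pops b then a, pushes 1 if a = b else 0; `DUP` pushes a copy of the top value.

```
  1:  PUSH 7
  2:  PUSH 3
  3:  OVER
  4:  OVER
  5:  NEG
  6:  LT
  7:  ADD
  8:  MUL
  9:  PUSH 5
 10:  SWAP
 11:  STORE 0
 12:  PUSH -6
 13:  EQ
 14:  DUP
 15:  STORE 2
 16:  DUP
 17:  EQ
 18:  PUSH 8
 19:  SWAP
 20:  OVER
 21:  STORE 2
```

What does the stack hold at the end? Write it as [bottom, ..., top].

PUSH 7   [7]
PUSH 3   [7, 3]
OVER     [7, 3, 7]
OVER     [7, 3, 7, 3]
NEG      [7, 3, 7, -3]
LT       [7, 3, 0]
ADD      [7, 3]
MUL      [21]
PUSH 5   [21, 5]
SWAP     [5, 21]
STORE 0  [5]
PUSH -6  [5, -6]
EQ       [0]
DUP      [0, 0]
STORE 2  [0]
DUP      [0, 0]
EQ       [1]
PUSH 8   [1, 8]
SWAP     [8, 1]
OVER     [8, 1, 8]
STORE 2  [8, 1]

[8, 1]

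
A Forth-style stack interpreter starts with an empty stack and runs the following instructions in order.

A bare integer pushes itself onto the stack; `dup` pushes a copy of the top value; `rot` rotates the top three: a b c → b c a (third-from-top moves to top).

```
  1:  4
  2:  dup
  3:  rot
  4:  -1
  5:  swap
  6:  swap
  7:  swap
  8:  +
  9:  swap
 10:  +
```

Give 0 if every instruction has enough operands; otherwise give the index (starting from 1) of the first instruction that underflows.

3

4   -> 4
dup -> 4 4
rot  — needs 3 operands, stack has 2 → underflow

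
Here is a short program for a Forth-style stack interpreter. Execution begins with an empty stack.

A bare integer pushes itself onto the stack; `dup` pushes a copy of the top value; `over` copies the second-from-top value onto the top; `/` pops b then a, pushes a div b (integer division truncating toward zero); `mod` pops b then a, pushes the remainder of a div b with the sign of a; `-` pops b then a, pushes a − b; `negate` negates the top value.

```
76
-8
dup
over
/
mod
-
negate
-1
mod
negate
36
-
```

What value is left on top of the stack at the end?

76     -> [76]
-8     -> [76, -8]
dup    -> [76, -8, -8]
over   -> [76, -8, -8, -8]
/      -> [76, -8, 1]
mod    -> [76, 0]
-      -> [76]
negate -> [-76]
-1     -> [-76, -1]
mod    -> [0]
negate -> [0]
36     -> [0, 36]
-      -> [-36]

-36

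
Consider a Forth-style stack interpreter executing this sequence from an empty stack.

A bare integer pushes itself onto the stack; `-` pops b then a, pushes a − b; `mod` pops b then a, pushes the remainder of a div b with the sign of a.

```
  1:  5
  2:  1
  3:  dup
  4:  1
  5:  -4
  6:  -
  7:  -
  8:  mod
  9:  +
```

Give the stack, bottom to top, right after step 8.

[5, 1]

5   → [5]
1   → [5, 1]
dup → [5, 1, 1]
1   → [5, 1, 1, 1]
-4  → [5, 1, 1, 1, -4]
-   → [5, 1, 1, 5]
-   → [5, 1, -4]
mod → [5, 1]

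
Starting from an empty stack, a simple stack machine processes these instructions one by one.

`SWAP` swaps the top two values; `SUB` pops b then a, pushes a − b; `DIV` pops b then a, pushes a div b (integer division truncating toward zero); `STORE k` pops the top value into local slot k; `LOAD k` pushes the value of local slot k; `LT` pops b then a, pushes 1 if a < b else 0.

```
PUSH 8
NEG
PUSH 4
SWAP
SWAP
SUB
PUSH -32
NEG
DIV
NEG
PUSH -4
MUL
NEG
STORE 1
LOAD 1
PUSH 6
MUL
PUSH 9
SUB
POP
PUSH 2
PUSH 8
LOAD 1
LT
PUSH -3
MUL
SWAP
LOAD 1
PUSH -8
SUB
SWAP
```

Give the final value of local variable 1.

PUSH 8   -> [8]
NEG      -> [-8]
PUSH 4   -> [-8, 4]
SWAP     -> [4, -8]
SWAP     -> [-8, 4]
SUB      -> [-12]
PUSH -32 -> [-12, -32]
NEG      -> [-12, 32]
DIV      -> [0]
NEG      -> [0]
PUSH -4  -> [0, -4]
MUL      -> [0]
NEG      -> [0]
STORE 1  -> []
LOAD 1   -> [0]
PUSH 6   -> [0, 6]
MUL      -> [0]
PUSH 9   -> [0, 9]
SUB      -> [-9]
POP      -> []
PUSH 2   -> [2]
PUSH 8   -> [2, 8]
LOAD 1   -> [2, 8, 0]
LT       -> [2, 0]
PUSH -3  -> [2, 0, -3]
MUL      -> [2, 0]
SWAP     -> [0, 2]
LOAD 1   -> [0, 2, 0]
PUSH -8  -> [0, 2, 0, -8]
SUB      -> [0, 2, 8]
SWAP     -> [0, 8, 2]

0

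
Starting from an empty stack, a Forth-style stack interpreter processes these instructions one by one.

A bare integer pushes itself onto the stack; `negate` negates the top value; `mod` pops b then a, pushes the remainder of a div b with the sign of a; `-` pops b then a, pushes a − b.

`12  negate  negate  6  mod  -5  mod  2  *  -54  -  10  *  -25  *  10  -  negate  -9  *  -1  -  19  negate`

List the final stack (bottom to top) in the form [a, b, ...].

12     → 12
negate → -12
negate → 12
6      → 12 6
mod    → 0
-5     → 0 -5
mod    → 0
2      → 0 2
*      → 0
-54    → 0 -54
-      → 54
10     → 54 10
*      → 540
-25    → 540 -25
*      → -13500
10     → -13500 10
-      → -13510
negate → 13510
-9     → 13510 -9
*      → -121590
-1     → -121590 -1
-      → -121589
19     → -121589 19
negate → -121589 -19

[-121589, -19]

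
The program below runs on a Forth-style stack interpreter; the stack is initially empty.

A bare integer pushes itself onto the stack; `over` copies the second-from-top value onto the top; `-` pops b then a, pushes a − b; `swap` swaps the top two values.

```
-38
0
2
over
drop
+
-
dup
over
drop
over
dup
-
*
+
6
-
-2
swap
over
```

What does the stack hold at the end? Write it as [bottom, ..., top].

-38  -> [-38]
0    -> [-38, 0]
2    -> [-38, 0, 2]
over -> [-38, 0, 2, 0]
drop -> [-38, 0, 2]
+    -> [-38, 2]
-    -> [-40]
dup  -> [-40, -40]
over -> [-40, -40, -40]
drop -> [-40, -40]
over -> [-40, -40, -40]
dup  -> [-40, -40, -40, -40]
-    -> [-40, -40, 0]
*    -> [-40, 0]
+    -> [-40]
6    -> [-40, 6]
-    -> [-46]
-2   -> [-46, -2]
swap -> [-2, -46]
over -> [-2, -46, -2]

[-2, -46, -2]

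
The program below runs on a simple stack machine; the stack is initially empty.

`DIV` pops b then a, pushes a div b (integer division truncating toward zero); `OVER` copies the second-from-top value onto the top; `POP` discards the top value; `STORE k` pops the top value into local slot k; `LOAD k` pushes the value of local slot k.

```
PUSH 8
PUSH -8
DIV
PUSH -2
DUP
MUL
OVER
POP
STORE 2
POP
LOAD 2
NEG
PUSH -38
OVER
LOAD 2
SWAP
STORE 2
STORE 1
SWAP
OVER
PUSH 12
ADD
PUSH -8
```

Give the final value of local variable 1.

4

PUSH 8    8
PUSH -8   8 -8
DIV       -1
PUSH -2   -1 -2
DUP       -1 -2 -2
MUL       -1 4
OVER      -1 4 -1
POP       -1 4
STORE 2   -1
POP       (empty)
LOAD 2    4
NEG       -4
PUSH -38  -4 -38
OVER      -4 -38 -4
LOAD 2    -4 -38 -4 4
SWAP      -4 -38 4 -4
STORE 2   -4 -38 4
STORE 1   -4 -38
SWAP      -38 -4
OVER      -38 -4 -38
PUSH 12   -38 -4 -38 12
ADD       -38 -4 -26
PUSH -8   -38 -4 -26 -8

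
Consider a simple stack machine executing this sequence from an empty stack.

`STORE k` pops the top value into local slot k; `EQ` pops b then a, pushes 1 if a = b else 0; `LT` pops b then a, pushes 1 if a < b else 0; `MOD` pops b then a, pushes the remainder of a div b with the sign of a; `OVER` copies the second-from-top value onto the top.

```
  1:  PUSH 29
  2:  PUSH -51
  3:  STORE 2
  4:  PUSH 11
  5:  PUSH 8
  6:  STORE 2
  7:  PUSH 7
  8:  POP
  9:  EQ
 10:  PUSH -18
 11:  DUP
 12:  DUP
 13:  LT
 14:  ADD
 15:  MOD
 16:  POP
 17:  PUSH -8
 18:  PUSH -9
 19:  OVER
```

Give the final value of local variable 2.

PUSH 29   [29]
PUSH -51  [29, -51]
STORE 2   [29]
PUSH 11   [29, 11]
PUSH 8    [29, 11, 8]
STORE 2   [29, 11]
PUSH 7    [29, 11, 7]
POP       [29, 11]
EQ        [0]
PUSH -18  [0, -18]
DUP       [0, -18, -18]
DUP       [0, -18, -18, -18]
LT        [0, -18, 0]
ADD       [0, -18]
MOD       [0]
POP       []
PUSH -8   [-8]
PUSH -9   [-8, -9]
OVER      [-8, -9, -8]

8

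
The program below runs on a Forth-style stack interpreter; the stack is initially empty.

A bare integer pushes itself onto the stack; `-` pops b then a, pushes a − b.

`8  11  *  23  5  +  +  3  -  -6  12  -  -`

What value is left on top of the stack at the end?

8  : [8]
11 : [8, 11]
*  : [88]
23 : [88, 23]
5  : [88, 23, 5]
+  : [88, 28]
+  : [116]
3  : [116, 3]
-  : [113]
-6 : [113, -6]
12 : [113, -6, 12]
-  : [113, -18]
-  : [131]

131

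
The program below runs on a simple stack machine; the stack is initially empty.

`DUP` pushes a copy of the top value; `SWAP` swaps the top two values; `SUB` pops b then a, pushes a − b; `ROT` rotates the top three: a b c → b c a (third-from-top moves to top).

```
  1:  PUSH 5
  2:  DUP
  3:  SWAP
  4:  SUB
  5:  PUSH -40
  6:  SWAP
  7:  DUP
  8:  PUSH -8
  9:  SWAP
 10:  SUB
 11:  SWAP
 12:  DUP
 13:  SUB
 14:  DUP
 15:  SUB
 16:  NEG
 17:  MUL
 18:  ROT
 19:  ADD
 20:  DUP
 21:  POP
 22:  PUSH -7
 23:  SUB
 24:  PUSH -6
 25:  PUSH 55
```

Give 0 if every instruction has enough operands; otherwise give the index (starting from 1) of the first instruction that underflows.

PUSH 5   -> 5
DUP      -> 5 5
SWAP     -> 5 5
SUB      -> 0
PUSH -40 -> 0 -40
SWAP     -> -40 0
DUP      -> -40 0 0
PUSH -8  -> -40 0 0 -8
SWAP     -> -40 0 -8 0
SUB      -> -40 0 -8
SWAP     -> -40 -8 0
DUP      -> -40 -8 0 0
SUB      -> -40 -8 0
DUP      -> -40 -8 0 0
SUB      -> -40 -8 0
NEG      -> -40 -8 0
MUL      -> -40 0
ROT  — needs 3 operands, stack has 2 → underflow

18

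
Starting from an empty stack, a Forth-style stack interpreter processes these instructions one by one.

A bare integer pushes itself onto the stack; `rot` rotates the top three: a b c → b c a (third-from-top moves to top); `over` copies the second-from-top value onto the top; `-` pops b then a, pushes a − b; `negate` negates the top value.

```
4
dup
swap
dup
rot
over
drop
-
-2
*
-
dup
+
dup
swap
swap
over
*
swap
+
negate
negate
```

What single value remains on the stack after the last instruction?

72

4      : [4]
dup    : [4, 4]
swap   : [4, 4]
dup    : [4, 4, 4]
rot    : [4, 4, 4]
over   : [4, 4, 4, 4]
drop   : [4, 4, 4]
-      : [4, 0]
-2     : [4, 0, -2]
*      : [4, 0]
-      : [4]
dup    : [4, 4]
+      : [8]
dup    : [8, 8]
swap   : [8, 8]
swap   : [8, 8]
over   : [8, 8, 8]
*      : [8, 64]
swap   : [64, 8]
+      : [72]
negate : [-72]
negate : [72]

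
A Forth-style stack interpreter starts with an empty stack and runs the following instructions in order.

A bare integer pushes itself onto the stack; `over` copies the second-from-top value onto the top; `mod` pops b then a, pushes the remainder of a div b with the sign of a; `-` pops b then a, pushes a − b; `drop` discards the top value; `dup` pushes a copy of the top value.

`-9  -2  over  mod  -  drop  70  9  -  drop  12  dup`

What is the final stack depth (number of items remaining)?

2

-9   -> [-9]
-2   -> [-9, -2]
over -> [-9, -2, -9]
mod  -> [-9, -2]
-    -> [-7]
drop -> []
70   -> [70]
9    -> [70, 9]
-    -> [61]
drop -> []
12   -> [12]
dup  -> [12, 12]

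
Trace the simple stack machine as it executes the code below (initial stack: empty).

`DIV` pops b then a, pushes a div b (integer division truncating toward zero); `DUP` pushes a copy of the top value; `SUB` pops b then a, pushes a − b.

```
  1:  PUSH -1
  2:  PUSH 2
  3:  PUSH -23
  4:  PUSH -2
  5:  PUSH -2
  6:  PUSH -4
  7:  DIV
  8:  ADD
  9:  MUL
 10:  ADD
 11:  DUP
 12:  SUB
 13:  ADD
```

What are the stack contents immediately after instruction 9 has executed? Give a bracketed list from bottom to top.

[-1, 2, 46]

PUSH -1   [-1]
PUSH 2    [-1, 2]
PUSH -23  [-1, 2, -23]
PUSH -2   [-1, 2, -23, -2]
PUSH -2   [-1, 2, -23, -2, -2]
PUSH -4   [-1, 2, -23, -2, -2, -4]
DIV       [-1, 2, -23, -2, 0]
ADD       [-1, 2, -23, -2]
MUL       [-1, 2, 46]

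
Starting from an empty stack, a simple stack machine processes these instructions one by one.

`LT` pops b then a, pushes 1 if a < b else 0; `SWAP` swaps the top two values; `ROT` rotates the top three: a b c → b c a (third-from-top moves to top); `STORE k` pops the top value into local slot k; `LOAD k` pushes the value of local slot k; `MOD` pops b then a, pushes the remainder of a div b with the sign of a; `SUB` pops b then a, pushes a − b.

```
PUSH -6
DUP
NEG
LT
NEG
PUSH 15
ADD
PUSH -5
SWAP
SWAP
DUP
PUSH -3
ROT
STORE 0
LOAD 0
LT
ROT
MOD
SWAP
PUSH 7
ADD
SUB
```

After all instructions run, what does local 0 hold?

-5

PUSH -6 → -6
DUP     → -6 -6
NEG     → -6 6
LT      → 1
NEG     → -1
PUSH 15 → -1 15
ADD     → 14
PUSH -5 → 14 -5
SWAP    → -5 14
SWAP    → 14 -5
DUP     → 14 -5 -5
PUSH -3 → 14 -5 -5 -3
ROT     → 14 -5 -3 -5
STORE 0 → 14 -5 -3
LOAD 0  → 14 -5 -3 -5
LT      → 14 -5 0
ROT     → -5 0 14
MOD     → -5 0
SWAP    → 0 -5
PUSH 7  → 0 -5 7
ADD     → 0 2
SUB     → -2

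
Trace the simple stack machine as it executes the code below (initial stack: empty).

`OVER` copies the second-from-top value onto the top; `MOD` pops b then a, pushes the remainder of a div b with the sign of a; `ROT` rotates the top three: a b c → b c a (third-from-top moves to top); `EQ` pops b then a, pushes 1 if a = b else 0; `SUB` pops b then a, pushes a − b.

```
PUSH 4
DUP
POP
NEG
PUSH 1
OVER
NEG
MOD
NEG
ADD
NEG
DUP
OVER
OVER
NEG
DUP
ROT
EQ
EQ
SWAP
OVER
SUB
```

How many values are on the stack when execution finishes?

3

PUSH 4  [4]
DUP     [4, 4]
POP     [4]
NEG     [-4]
PUSH 1  [-4, 1]
OVER    [-4, 1, -4]
NEG     [-4, 1, 4]
MOD     [-4, 1]
NEG     [-4, -1]
ADD     [-5]
NEG     [5]
DUP     [5, 5]
OVER    [5, 5, 5]
OVER    [5, 5, 5, 5]
NEG     [5, 5, 5, -5]
DUP     [5, 5, 5, -5, -5]
ROT     [5, 5, -5, -5, 5]
EQ      [5, 5, -5, 0]
EQ      [5, 5, 0]
SWAP    [5, 0, 5]
OVER    [5, 0, 5, 0]
SUB     [5, 0, 5]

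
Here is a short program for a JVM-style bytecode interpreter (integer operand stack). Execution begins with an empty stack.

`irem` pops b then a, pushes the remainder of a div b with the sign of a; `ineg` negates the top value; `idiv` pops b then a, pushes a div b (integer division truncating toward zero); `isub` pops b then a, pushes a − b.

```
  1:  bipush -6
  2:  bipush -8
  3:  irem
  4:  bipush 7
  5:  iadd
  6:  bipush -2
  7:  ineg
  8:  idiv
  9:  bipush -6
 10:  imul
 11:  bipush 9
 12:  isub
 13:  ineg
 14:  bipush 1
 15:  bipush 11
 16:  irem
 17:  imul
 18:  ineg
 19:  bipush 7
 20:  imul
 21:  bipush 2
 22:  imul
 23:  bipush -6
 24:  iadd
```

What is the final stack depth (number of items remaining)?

bipush -6 → [-6]
bipush -8 → [-6, -8]
irem      → [-6]
bipush 7  → [-6, 7]
iadd      → [1]
bipush -2 → [1, -2]
ineg      → [1, 2]
idiv      → [0]
bipush -6 → [0, -6]
imul      → [0]
bipush 9  → [0, 9]
isub      → [-9]
ineg      → [9]
bipush 1  → [9, 1]
bipush 11 → [9, 1, 11]
irem      → [9, 1]
imul      → [9]
ineg      → [-9]
bipush 7  → [-9, 7]
imul      → [-63]
bipush 2  → [-63, 2]
imul      → [-126]
bipush -6 → [-126, -6]
iadd      → [-132]

1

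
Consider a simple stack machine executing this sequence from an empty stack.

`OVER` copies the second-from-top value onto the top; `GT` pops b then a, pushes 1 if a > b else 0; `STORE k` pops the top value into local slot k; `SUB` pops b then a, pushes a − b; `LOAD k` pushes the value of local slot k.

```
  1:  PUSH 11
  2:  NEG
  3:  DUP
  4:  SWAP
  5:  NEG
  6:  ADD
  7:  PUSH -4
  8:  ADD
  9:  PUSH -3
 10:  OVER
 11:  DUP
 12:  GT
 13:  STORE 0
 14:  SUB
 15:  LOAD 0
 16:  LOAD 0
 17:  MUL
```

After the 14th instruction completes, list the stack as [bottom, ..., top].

[-1]

PUSH 11  [11]
NEG      [-11]
DUP      [-11, -11]
SWAP     [-11, -11]
NEG      [-11, 11]
ADD      [0]
PUSH -4  [0, -4]
ADD      [-4]
PUSH -3  [-4, -3]
OVER     [-4, -3, -4]
DUP      [-4, -3, -4, -4]
GT       [-4, -3, 0]
STORE 0  [-4, -3]
SUB      [-1]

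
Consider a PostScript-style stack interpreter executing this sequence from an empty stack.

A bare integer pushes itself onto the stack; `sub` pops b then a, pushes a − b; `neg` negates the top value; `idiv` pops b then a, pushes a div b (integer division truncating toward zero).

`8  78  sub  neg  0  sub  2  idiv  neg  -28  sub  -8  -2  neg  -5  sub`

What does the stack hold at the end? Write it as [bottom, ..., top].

[-7, -8, 7]

8    -> 8
78   -> 8 78
sub  -> -70
neg  -> 70
0    -> 70 0
sub  -> 70
2    -> 70 2
idiv -> 35
neg  -> -35
-28  -> -35 -28
sub  -> -7
-8   -> -7 -8
-2   -> -7 -8 -2
neg  -> -7 -8 2
-5   -> -7 -8 2 -5
sub  -> -7 -8 7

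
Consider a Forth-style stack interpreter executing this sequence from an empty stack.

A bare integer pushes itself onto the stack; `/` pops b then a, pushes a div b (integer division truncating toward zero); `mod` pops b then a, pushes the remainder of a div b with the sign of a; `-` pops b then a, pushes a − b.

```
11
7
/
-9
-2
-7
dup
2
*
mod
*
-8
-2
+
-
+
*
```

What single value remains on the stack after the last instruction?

11   11
7    11 7
/    1
-9   1 -9
-2   1 -9 -2
-7   1 -9 -2 -7
dup  1 -9 -2 -7 -7
2    1 -9 -2 -7 -7 2
*    1 -9 -2 -7 -14
mod  1 -9 -2 -7
*    1 -9 14
-8   1 -9 14 -8
-2   1 -9 14 -8 -2
+    1 -9 14 -10
-    1 -9 24
+    1 15
*    15

15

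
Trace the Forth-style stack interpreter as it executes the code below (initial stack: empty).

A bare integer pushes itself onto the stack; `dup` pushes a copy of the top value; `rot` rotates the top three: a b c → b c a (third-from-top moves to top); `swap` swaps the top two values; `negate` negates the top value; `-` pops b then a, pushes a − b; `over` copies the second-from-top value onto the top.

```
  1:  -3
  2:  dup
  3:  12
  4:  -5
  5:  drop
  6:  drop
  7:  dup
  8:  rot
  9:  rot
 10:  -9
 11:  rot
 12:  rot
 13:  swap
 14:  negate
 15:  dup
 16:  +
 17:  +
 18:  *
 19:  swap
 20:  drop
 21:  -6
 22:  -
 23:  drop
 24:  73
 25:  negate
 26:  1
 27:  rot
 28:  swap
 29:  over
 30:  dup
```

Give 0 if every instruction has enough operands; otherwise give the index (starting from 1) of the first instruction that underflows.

-3      [-3]
dup     [-3, -3]
12      [-3, -3, 12]
-5      [-3, -3, 12, -5]
drop    [-3, -3, 12]
drop    [-3, -3]
dup     [-3, -3, -3]
rot     [-3, -3, -3]
rot     [-3, -3, -3]
-9      [-3, -3, -3, -9]
rot     [-3, -3, -9, -3]
rot     [-3, -9, -3, -3]
swap    [-3, -9, -3, -3]
negate  [-3, -9, -3, 3]
dup     [-3, -9, -3, 3, 3]
+       [-3, -9, -3, 6]
+       [-3, -9, 3]
*       [-3, -27]
swap    [-27, -3]
drop    [-27]
-6      [-27, -6]
-       [-21]
drop    []
73      [73]
negate  [-73]
1       [-73, 1]
rot  — needs 3 operands, stack has 2 → underflow

27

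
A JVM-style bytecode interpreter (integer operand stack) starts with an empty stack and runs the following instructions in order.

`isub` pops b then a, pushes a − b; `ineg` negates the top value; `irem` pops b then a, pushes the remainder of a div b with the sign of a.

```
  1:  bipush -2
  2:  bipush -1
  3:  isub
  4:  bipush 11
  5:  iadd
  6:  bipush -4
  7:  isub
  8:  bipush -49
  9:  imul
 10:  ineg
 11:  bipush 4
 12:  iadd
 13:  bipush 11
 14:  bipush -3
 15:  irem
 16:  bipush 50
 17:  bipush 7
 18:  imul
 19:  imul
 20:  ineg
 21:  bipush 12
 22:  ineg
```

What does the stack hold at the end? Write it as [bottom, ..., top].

bipush -2  → [-2]
bipush -1  → [-2, -1]
isub       → [-1]
bipush 11  → [-1, 11]
iadd       → [10]
bipush -4  → [10, -4]
isub       → [14]
bipush -49 → [14, -49]
imul       → [-686]
ineg       → [686]
bipush 4   → [686, 4]
iadd       → [690]
bipush 11  → [690, 11]
bipush -3  → [690, 11, -3]
irem       → [690, 2]
bipush 50  → [690, 2, 50]
bipush 7   → [690, 2, 50, 7]
imul       → [690, 2, 350]
imul       → [690, 700]
ineg       → [690, -700]
bipush 12  → [690, -700, 12]
ineg       → [690, -700, -12]

[690, -700, -12]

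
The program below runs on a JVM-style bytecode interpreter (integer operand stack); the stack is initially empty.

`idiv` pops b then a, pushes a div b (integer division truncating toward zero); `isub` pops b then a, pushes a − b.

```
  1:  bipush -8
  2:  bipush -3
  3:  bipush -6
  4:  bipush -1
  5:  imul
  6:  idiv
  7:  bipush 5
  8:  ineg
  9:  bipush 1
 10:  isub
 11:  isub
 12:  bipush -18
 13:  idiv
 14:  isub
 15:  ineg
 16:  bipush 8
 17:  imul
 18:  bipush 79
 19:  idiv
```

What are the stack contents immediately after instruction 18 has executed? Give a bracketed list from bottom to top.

[64, 79]

bipush -8  : -8
bipush -3  : -8 -3
bipush -6  : -8 -3 -6
bipush -1  : -8 -3 -6 -1
imul       : -8 -3 6
idiv       : -8 0
bipush 5   : -8 0 5
ineg       : -8 0 -5
bipush 1   : -8 0 -5 1
isub       : -8 0 -6
isub       : -8 6
bipush -18 : -8 6 -18
idiv       : -8 0
isub       : -8
ineg       : 8
bipush 8   : 8 8
imul       : 64
bipush 79  : 64 79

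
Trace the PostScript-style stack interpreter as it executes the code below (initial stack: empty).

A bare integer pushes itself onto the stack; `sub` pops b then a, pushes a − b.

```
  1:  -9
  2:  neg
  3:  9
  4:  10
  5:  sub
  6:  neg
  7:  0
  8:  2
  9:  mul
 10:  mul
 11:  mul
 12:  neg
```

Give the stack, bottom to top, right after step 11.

-9  : [-9]
neg : [9]
9   : [9, 9]
10  : [9, 9, 10]
sub : [9, -1]
neg : [9, 1]
0   : [9, 1, 0]
2   : [9, 1, 0, 2]
mul : [9, 1, 0]
mul : [9, 0]
mul : [0]

[0]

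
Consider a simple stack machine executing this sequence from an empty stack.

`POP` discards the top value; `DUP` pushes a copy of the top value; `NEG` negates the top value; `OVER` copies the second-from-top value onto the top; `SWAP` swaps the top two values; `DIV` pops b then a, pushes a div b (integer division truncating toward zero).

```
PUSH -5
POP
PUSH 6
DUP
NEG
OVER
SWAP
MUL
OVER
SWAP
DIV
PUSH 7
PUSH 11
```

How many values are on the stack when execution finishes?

4

PUSH -5 : -5
POP     : (empty)
PUSH 6  : 6
DUP     : 6 6
NEG     : 6 -6
OVER    : 6 -6 6
SWAP    : 6 6 -6
MUL     : 6 -36
OVER    : 6 -36 6
SWAP    : 6 6 -36
DIV     : 6 0
PUSH 7  : 6 0 7
PUSH 11 : 6 0 7 11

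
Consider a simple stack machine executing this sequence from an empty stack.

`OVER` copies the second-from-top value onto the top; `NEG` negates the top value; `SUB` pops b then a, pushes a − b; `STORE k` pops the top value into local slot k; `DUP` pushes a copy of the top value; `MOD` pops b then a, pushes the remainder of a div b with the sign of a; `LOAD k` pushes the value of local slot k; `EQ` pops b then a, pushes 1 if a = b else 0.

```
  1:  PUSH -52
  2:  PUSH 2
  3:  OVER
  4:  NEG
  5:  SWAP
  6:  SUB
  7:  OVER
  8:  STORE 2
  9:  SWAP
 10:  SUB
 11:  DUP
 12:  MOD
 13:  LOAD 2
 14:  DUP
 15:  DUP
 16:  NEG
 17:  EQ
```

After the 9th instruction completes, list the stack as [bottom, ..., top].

[50, -52]

PUSH -52 : [-52]
PUSH 2   : [-52, 2]
OVER     : [-52, 2, -52]
NEG      : [-52, 2, 52]
SWAP     : [-52, 52, 2]
SUB      : [-52, 50]
OVER     : [-52, 50, -52]
STORE 2  : [-52, 50]
SWAP     : [50, -52]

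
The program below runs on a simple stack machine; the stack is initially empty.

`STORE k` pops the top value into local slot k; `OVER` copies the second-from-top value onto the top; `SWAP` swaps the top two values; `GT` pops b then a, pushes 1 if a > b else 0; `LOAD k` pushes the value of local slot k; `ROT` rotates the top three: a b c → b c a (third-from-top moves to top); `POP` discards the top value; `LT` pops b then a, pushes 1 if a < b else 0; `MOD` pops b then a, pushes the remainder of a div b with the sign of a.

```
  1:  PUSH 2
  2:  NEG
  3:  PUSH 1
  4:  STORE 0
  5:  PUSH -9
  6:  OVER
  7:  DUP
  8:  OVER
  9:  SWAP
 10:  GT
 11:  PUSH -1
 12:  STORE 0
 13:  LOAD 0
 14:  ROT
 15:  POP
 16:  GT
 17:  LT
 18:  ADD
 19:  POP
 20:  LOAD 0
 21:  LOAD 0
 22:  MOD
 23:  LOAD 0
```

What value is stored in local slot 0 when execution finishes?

PUSH 2  -> [2]
NEG     -> [-2]
PUSH 1  -> [-2, 1]
STORE 0 -> [-2]
PUSH -9 -> [-2, -9]
OVER    -> [-2, -9, -2]
DUP     -> [-2, -9, -2, -2]
OVER    -> [-2, -9, -2, -2, -2]
SWAP    -> [-2, -9, -2, -2, -2]
GT      -> [-2, -9, -2, 0]
PUSH -1 -> [-2, -9, -2, 0, -1]
STORE 0 -> [-2, -9, -2, 0]
LOAD 0  -> [-2, -9, -2, 0, -1]
ROT     -> [-2, -9, 0, -1, -2]
POP     -> [-2, -9, 0, -1]
GT      -> [-2, -9, 1]
LT      -> [-2, 1]
ADD     -> [-1]
POP     -> []
LOAD 0  -> [-1]
LOAD 0  -> [-1, -1]
MOD     -> [0]
LOAD 0  -> [0, -1]

-1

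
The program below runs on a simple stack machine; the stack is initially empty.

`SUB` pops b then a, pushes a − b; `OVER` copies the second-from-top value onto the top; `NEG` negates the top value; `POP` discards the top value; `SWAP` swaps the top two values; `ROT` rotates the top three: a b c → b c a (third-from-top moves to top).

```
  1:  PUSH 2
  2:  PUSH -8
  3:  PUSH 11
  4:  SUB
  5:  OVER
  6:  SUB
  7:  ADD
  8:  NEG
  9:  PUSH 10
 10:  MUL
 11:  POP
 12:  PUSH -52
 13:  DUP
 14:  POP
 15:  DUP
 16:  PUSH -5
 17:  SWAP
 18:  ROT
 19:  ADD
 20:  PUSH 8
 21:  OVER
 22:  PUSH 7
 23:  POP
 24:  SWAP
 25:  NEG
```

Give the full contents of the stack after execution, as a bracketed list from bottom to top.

[-5, -104, -104, -8]

PUSH 2   → 2
PUSH -8  → 2 -8
PUSH 11  → 2 -8 11
SUB      → 2 -19
OVER     → 2 -19 2
SUB      → 2 -21
ADD      → -19
NEG      → 19
PUSH 10  → 19 10
MUL      → 190
POP      → (empty)
PUSH -52 → -52
DUP      → -52 -52
POP      → -52
DUP      → -52 -52
PUSH -5  → -52 -52 -5
SWAP     → -52 -5 -52
ROT      → -5 -52 -52
ADD      → -5 -104
PUSH 8   → -5 -104 8
OVER     → -5 -104 8 -104
PUSH 7   → -5 -104 8 -104 7
POP      → -5 -104 8 -104
SWAP     → -5 -104 -104 8
NEG      → -5 -104 -104 -8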